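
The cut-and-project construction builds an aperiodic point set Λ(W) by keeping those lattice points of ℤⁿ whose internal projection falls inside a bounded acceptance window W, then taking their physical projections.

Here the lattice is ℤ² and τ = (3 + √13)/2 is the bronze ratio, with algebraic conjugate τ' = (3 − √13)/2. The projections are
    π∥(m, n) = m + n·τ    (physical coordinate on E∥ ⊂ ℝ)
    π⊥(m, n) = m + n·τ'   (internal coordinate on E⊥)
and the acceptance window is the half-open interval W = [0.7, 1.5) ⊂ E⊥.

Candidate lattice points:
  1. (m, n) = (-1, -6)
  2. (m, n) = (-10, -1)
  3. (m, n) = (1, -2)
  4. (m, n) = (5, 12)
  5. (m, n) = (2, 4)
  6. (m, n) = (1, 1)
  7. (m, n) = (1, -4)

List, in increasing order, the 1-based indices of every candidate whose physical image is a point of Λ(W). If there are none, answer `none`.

Compute τ' = (3−√13)/2 = -0.302776, so π⊥(m,n) = m -0.302776·n.
#1 (-1,-6): internal coord -1 + (-6)·τ' = +0.816654; +0.816654 ∈ [0.7, 1.5) → IN Λ
#2 (-10,-1): internal coord -10 + (-1)·τ' = -9.697224; -9.697224 ∉ [0.7, 1.5) → out
#3 (1,-2): internal coord 1 + (-2)·τ' = +1.605551; +1.605551 ∉ [0.7, 1.5) → out
#4 (5,12): internal coord 5 + (12)·τ' = +1.366692; +1.366692 ∈ [0.7, 1.5) → IN Λ
#5 (2,4): internal coord 2 + (4)·τ' = +0.788897; +0.788897 ∈ [0.7, 1.5) → IN Λ
#6 (1,1): internal coord 1 + (1)·τ' = +0.697224; +0.697224 ∉ [0.7, 1.5) → out
#7 (1,-4): internal coord 1 + (-4)·τ' = +2.211103; +2.211103 ∉ [0.7, 1.5) → out

1, 4, 5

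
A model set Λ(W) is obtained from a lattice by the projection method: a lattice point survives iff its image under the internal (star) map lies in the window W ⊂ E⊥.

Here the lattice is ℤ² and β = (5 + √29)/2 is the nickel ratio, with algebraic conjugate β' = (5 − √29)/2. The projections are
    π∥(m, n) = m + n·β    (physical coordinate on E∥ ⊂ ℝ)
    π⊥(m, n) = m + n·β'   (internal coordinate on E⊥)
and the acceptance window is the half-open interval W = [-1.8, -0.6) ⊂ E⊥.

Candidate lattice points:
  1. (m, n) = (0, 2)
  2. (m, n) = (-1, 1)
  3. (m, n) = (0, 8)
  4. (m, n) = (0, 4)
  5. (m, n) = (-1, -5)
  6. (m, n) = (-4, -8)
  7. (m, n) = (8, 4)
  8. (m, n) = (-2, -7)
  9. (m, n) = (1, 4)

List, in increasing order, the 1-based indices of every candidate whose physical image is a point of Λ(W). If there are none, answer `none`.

2, 3, 4, 8

Numerically β ≈ 5.1926 and β' = −1/β ≈ -0.1926.
candidate 1: (m,n)=(0,2) → π∥ = 0+2·β ≈ 10.3852, π⊥ = 0+2·β' ≈ -0.3852 ∉ [-1.8, -0.6) ⇒ out
candidate 2: (m,n)=(-1,1) → π∥ = -1+1·β ≈ 4.1926, π⊥ = -1+1·β' ≈ -1.1926 ∈ [-1.8, -0.6) ⇒ IN Λ
candidate 3: (m,n)=(0,8) → π∥ = 0+8·β ≈ 41.5407, π⊥ = 0+8·β' ≈ -1.5407 ∈ [-1.8, -0.6) ⇒ IN Λ
candidate 4: (m,n)=(0,4) → π∥ = 0+4·β ≈ 20.7703, π⊥ = 0+4·β' ≈ -0.7703 ∈ [-1.8, -0.6) ⇒ IN Λ
candidate 5: (m,n)=(-1,-5) → π∥ = -1-5·β ≈ -26.9629, π⊥ = -1-5·β' ≈ -0.0371 ∉ [-1.8, -0.6) ⇒ out
candidate 6: (m,n)=(-4,-8) → π∥ = -4-8·β ≈ -45.5407, π⊥ = -4-8·β' ≈ -2.4593 ∉ [-1.8, -0.6) ⇒ out
candidate 7: (m,n)=(8,4) → π∥ = 8+4·β ≈ 28.7703, π⊥ = 8+4·β' ≈ 7.2297 ∉ [-1.8, -0.6) ⇒ out
candidate 8: (m,n)=(-2,-7) → π∥ = -2-7·β ≈ -38.3481, π⊥ = -2-7·β' ≈ -0.6519 ∈ [-1.8, -0.6) ⇒ IN Λ
candidate 9: (m,n)=(1,4) → π∥ = 1+4·β ≈ 21.7703, π⊥ = 1+4·β' ≈ 0.2297 ∉ [-1.8, -0.6) ⇒ out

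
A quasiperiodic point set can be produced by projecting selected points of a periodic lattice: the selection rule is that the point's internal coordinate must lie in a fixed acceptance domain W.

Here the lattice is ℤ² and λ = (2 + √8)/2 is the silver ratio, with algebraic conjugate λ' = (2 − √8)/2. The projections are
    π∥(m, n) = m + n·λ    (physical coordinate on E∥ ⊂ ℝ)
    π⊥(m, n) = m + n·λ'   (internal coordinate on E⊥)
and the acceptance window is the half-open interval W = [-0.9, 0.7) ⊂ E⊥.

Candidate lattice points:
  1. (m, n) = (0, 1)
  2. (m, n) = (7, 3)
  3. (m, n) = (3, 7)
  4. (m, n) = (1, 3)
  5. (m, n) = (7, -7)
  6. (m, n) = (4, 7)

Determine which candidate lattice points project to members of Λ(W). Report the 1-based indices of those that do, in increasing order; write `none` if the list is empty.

λ' = (2−√8)/2 ≈ -0.41421.
candidate 1: (m,n)=(0,1) → π∥ = 0+1·λ ≈ 2.41421, π⊥ = 0+1·λ' ≈ -0.41421 ∈ [-0.9, 0.7) ⇒ IN Λ
candidate 2: (m,n)=(7,3) → π∥ = 7+3·λ ≈ 14.24264, π⊥ = 7+3·λ' ≈ 5.75736 ∉ [-0.9, 0.7) ⇒ out
candidate 3: (m,n)=(3,7) → π∥ = 3+7·λ ≈ 19.89949, π⊥ = 3+7·λ' ≈ 0.10051 ∈ [-0.9, 0.7) ⇒ IN Λ
candidate 4: (m,n)=(1,3) → π∥ = 1+3·λ ≈ 8.24264, π⊥ = 1+3·λ' ≈ -0.24264 ∈ [-0.9, 0.7) ⇒ IN Λ
candidate 5: (m,n)=(7,-7) → π∥ = 7-7·λ ≈ -9.89949, π⊥ = 7-7·λ' ≈ 9.89949 ∉ [-0.9, 0.7) ⇒ out
candidate 6: (m,n)=(4,7) → π∥ = 4+7·λ ≈ 20.89949, π⊥ = 4+7·λ' ≈ 1.10051 ∉ [-0.9, 0.7) ⇒ out

1, 3, 4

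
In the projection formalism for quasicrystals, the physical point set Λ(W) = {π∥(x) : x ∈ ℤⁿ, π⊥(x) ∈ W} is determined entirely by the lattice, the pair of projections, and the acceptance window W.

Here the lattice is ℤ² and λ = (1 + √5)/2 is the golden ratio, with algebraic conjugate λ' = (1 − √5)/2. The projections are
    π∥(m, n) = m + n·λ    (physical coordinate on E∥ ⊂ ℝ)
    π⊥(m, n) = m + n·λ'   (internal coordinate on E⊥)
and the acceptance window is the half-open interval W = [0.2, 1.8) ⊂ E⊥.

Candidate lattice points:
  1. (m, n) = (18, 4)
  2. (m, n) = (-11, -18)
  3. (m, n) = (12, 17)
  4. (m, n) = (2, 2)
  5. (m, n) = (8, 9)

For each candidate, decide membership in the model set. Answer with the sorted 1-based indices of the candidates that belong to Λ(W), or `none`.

3, 4

λ' = (1−√5)/2 ≈ -0.618034.
[1] lift (18,4): star map gives 15.527864; window check 0.2 ≤ 15.527864 < 1.8 is false → out
[2] lift (-11,-18): star map gives 0.124612; window check 0.2 ≤ 0.124612 < 1.8 is false → out
[3] lift (12,17): star map gives 1.493422; window check 0.2 ≤ 1.493422 < 1.8 is true → IN Λ
[4] lift (2,2): star map gives 0.763932; window check 0.2 ≤ 0.763932 < 1.8 is true → IN Λ
[5] lift (8,9): star map gives 2.437694; window check 0.2 ≤ 2.437694 < 1.8 is false → out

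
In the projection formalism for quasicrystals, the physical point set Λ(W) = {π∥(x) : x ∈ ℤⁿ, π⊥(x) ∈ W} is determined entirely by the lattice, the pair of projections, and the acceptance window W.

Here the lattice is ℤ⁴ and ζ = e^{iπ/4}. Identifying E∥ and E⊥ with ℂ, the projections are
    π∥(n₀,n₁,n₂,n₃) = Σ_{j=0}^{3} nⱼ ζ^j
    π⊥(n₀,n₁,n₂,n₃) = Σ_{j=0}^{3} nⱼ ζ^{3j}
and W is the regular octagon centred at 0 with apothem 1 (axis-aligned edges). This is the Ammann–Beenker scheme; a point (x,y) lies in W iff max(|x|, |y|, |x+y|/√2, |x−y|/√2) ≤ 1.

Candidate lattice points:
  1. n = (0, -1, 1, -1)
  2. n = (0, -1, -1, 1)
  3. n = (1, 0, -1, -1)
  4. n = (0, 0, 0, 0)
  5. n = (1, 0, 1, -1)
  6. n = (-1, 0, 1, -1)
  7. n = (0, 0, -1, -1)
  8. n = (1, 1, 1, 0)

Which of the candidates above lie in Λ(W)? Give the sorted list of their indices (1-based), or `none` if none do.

3, 4, 7, 8

π⊥(n) = n₀ + n₁ζ³ + n₂ζ⁶ + n₃ζ⁹ where ζ = e^{iπ/4}.
#1 (0, -1, 1, -1): internal (0.000000, -2.414214); octagon support 2.414214 vs apothem 1 → ∉ W
#2 (0, -1, -1, 1): internal (1.414214, 1.000000); octagon support 1.707107 vs apothem 1 → ∉ W
#3 (1, 0, -1, -1): internal (0.292893, 0.292893); octagon support 0.414214 vs apothem 1 → ∈ W
#4 (0, 0, 0, 0): internal (0.000000, 0.000000); octagon support 0.000000 vs apothem 1 → ∈ W
#5 (1, 0, 1, -1): internal (0.292893, -1.707107); octagon support 1.707107 vs apothem 1 → ∉ W
#6 (-1, 0, 1, -1): internal (-1.707107, -1.707107); octagon support 2.414214 vs apothem 1 → ∉ W
#7 (0, 0, -1, -1): internal (-0.707107, 0.292893); octagon support 0.707107 vs apothem 1 → ∈ W
#8 (1, 1, 1, 0): internal (0.292893, -0.292893); octagon support 0.414214 vs apothem 1 → ∈ W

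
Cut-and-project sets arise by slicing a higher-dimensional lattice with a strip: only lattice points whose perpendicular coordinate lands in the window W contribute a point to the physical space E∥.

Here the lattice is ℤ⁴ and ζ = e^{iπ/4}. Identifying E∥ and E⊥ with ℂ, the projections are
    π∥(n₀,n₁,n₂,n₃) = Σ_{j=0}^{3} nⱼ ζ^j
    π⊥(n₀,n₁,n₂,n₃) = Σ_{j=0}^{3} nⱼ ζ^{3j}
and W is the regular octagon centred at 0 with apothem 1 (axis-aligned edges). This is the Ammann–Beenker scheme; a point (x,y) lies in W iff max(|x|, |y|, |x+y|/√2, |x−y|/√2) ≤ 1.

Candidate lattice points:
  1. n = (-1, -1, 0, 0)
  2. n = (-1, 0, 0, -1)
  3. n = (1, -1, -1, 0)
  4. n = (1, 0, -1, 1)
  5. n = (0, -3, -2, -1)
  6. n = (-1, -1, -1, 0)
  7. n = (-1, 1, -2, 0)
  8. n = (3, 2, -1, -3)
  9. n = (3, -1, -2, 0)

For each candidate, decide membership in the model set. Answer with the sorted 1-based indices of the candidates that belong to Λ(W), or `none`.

1, 6, 8

Internal map: ζ^{3j} for j=0..3 gives (1,0), (−√2/2,√2/2), (0,−1), (√2/2,√2/2).
candidate 1: n = (-1, -1, 0, 0) → π⊥ ≈ (-0.29289, -0.70711); max(|x|,|y|,|x±y|/√2) = 0.70711 ≤ 1 ⇒ ∈ W
candidate 2: n = (-1, 0, 0, -1) → π⊥ ≈ (-1.70711, -0.70711); max(|x|,|y|,|x±y|/√2) = 1.70711 > 1 ⇒ ∉ W
candidate 3: n = (1, -1, -1, 0) → π⊥ ≈ (+1.70711, +0.29289); max(|x|,|y|,|x±y|/√2) = 1.70711 > 1 ⇒ ∉ W
candidate 4: n = (1, 0, -1, 1) → π⊥ ≈ (+1.70711, +1.70711); max(|x|,|y|,|x±y|/√2) = 2.41421 > 1 ⇒ ∉ W
candidate 5: n = (0, -3, -2, -1) → π⊥ ≈ (+1.41421, -0.82843); max(|x|,|y|,|x±y|/√2) = 1.58579 > 1 ⇒ ∉ W
candidate 6: n = (-1, -1, -1, 0) → π⊥ ≈ (-0.29289, +0.29289); max(|x|,|y|,|x±y|/√2) = 0.41421 ≤ 1 ⇒ ∈ W
candidate 7: n = (-1, 1, -2, 0) → π⊥ ≈ (-1.70711, +2.70711); max(|x|,|y|,|x±y|/√2) = 3.12132 > 1 ⇒ ∉ W
candidate 8: n = (3, 2, -1, -3) → π⊥ ≈ (-0.53553, +0.29289); max(|x|,|y|,|x±y|/√2) = 0.58579 ≤ 1 ⇒ ∈ W
candidate 9: n = (3, -1, -2, 0) → π⊥ ≈ (+3.70711, +1.29289); max(|x|,|y|,|x±y|/√2) = 3.70711 > 1 ⇒ ∉ W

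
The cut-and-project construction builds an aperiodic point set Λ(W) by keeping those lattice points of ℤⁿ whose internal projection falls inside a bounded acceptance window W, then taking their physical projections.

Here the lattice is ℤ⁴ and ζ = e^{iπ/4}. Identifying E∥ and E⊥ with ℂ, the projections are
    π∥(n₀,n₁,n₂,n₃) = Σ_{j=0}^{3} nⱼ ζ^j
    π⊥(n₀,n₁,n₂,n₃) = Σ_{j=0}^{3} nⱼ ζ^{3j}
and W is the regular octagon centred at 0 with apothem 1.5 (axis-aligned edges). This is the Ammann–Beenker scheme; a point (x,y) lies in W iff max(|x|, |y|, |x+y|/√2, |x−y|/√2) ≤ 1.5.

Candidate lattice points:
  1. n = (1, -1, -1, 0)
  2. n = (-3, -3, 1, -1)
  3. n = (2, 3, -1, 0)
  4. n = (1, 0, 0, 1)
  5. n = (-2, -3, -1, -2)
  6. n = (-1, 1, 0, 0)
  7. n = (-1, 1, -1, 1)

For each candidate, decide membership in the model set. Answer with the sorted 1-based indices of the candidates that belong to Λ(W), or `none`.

none

Internal map: ζ^{3j} for j=0..3 gives (1,0), (−√2/2,√2/2), (0,−1), (√2/2,√2/2).
candidate 1: n = (1, -1, -1, 0) → π⊥ ≈ (+1.70711, +0.29289); max(|x|,|y|,|x±y|/√2) = 1.70711 > 1.5 ⇒ ∉ W
candidate 2: n = (-3, -3, 1, -1) → π⊥ ≈ (-1.58579, -3.82843); max(|x|,|y|,|x±y|/√2) = 3.82843 > 1.5 ⇒ ∉ W
candidate 3: n = (2, 3, -1, 0) → π⊥ ≈ (-0.12132, +3.12132); max(|x|,|y|,|x±y|/√2) = 3.12132 > 1.5 ⇒ ∉ W
candidate 4: n = (1, 0, 0, 1) → π⊥ ≈ (+1.70711, +0.70711); max(|x|,|y|,|x±y|/√2) = 1.70711 > 1.5 ⇒ ∉ W
candidate 5: n = (-2, -3, -1, -2) → π⊥ ≈ (-1.29289, -2.53553); max(|x|,|y|,|x±y|/√2) = 2.70711 > 1.5 ⇒ ∉ W
candidate 6: n = (-1, 1, 0, 0) → π⊥ ≈ (-1.70711, +0.70711); max(|x|,|y|,|x±y|/√2) = 1.70711 > 1.5 ⇒ ∉ W
candidate 7: n = (-1, 1, -1, 1) → π⊥ ≈ (-1.00000, +2.41421); max(|x|,|y|,|x±y|/√2) = 2.41421 > 1.5 ⇒ ∉ W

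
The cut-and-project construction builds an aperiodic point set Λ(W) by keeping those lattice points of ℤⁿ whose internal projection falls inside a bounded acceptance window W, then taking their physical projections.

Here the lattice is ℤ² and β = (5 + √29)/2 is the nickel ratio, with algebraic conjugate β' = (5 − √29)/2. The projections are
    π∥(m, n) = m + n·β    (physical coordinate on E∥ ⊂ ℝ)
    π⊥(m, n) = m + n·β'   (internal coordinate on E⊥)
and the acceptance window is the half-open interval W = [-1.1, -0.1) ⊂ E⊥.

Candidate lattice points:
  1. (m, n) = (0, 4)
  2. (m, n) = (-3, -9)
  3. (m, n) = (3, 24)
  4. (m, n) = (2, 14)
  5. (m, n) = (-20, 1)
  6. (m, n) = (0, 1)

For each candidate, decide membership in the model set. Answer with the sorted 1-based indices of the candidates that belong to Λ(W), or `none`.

Compute β' = (5−√29)/2 = -0.1926, so π⊥(m,n) = m -0.1926·n.
#1 (0,4): internal coord 0 + (4)·β' = -0.7703; -0.7703 ∈ [-1.1, -0.1) → IN Λ
#2 (-3,-9): internal coord -3 + (-9)·β' = -1.2668; -1.2668 ∉ [-1.1, -0.1) → out
#3 (3,24): internal coord 3 + (24)·β' = -1.6220; -1.6220 ∉ [-1.1, -0.1) → out
#4 (2,14): internal coord 2 + (14)·β' = -0.6962; -0.6962 ∈ [-1.1, -0.1) → IN Λ
#5 (-20,1): internal coord -20 + (1)·β' = -20.1926; -20.1926 ∉ [-1.1, -0.1) → out
#6 (0,1): internal coord 0 + (1)·β' = -0.1926; -0.1926 ∈ [-1.1, -0.1) → IN Λ

1, 4, 6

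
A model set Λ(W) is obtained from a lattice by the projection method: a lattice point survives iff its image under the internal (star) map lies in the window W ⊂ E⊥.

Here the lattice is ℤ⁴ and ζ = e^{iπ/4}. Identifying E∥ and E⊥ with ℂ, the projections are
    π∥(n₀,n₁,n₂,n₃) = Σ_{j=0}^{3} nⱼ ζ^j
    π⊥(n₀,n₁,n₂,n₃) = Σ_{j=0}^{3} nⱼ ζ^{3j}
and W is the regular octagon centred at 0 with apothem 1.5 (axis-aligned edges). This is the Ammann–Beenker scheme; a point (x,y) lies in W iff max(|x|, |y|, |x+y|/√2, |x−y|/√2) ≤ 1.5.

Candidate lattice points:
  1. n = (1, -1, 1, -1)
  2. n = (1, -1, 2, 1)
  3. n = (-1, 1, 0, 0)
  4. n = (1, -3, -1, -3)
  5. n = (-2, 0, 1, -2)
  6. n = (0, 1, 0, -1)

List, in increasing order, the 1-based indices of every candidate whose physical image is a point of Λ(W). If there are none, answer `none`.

π⊥(n) = n₀ + n₁ζ³ + n₂ζ⁶ + n₃ζ⁹ where ζ = e^{iπ/4}.
#1 (1, -1, 1, -1): internal (1.000000, -2.414214); octagon support 2.414214 vs apothem 1.5 → ∉ W
#2 (1, -1, 2, 1): internal (2.414214, -2.000000); octagon support 3.121320 vs apothem 1.5 → ∉ W
#3 (-1, 1, 0, 0): internal (-1.707107, 0.707107); octagon support 1.707107 vs apothem 1.5 → ∉ W
#4 (1, -3, -1, -3): internal (1.000000, -3.242641); octagon support 3.242641 vs apothem 1.5 → ∉ W
#5 (-2, 0, 1, -2): internal (-3.414214, -2.414214); octagon support 4.121320 vs apothem 1.5 → ∉ W
#6 (0, 1, 0, -1): internal (-1.414214, 0.000000); octagon support 1.414214 vs apothem 1.5 → ∈ W

6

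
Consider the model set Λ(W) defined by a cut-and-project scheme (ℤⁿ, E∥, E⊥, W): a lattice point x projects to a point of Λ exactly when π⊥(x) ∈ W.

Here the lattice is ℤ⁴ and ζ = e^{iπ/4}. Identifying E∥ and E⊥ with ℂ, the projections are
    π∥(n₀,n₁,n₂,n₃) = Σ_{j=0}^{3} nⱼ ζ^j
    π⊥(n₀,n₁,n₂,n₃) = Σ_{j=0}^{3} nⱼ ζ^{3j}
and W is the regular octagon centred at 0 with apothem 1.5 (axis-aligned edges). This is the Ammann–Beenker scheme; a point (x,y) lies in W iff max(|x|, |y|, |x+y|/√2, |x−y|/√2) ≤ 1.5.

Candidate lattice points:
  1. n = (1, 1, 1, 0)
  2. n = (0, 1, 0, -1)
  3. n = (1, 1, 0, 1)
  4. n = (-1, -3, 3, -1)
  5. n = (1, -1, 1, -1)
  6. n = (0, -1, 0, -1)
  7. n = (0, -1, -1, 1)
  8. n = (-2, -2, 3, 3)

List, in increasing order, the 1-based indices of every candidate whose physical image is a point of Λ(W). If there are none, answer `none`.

Internal map: ζ^{3j} for j=0..3 gives (1,0), (−√2/2,√2/2), (0,−1), (√2/2,√2/2).
#1 (1, 1, 1, 0): internal (0.2929, -0.2929); octagon support 0.4142 vs apothem 1.5 → ∈ W
#2 (0, 1, 0, -1): internal (-1.4142, 0.0000); octagon support 1.4142 vs apothem 1.5 → ∈ W
#3 (1, 1, 0, 1): internal (1.0000, 1.4142); octagon support 1.7071 vs apothem 1.5 → ∉ W
#4 (-1, -3, 3, -1): internal (0.4142, -5.8284); octagon support 5.8284 vs apothem 1.5 → ∉ W
#5 (1, -1, 1, -1): internal (1.0000, -2.4142); octagon support 2.4142 vs apothem 1.5 → ∉ W
#6 (0, -1, 0, -1): internal (0.0000, -1.4142); octagon support 1.4142 vs apothem 1.5 → ∈ W
#7 (0, -1, -1, 1): internal (1.4142, 1.0000); octagon support 1.7071 vs apothem 1.5 → ∉ W
#8 (-2, -2, 3, 3): internal (1.5355, -2.2929); octagon support 2.7071 vs apothem 1.5 → ∉ W

1, 2, 6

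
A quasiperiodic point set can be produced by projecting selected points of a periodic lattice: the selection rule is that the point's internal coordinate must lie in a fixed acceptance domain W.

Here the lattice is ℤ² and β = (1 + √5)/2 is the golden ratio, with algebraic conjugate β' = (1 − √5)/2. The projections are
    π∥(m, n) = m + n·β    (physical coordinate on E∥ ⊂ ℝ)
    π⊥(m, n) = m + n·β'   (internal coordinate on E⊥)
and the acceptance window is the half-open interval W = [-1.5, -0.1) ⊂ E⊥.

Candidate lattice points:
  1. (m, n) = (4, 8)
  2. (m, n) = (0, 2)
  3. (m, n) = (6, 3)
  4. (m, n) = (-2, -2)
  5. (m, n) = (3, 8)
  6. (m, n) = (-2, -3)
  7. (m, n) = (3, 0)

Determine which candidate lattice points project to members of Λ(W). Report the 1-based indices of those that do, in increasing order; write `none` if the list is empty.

Numerically β ≈ 1.618034 and β' = −1/β ≈ -0.618034.
#1 (4,8): internal coord 4 + (8)·β' = -0.944272; -0.944272 ∈ [-1.5, -0.1) → IN Λ
#2 (0,2): internal coord 0 + (2)·β' = -1.236068; -1.236068 ∈ [-1.5, -0.1) → IN Λ
#3 (6,3): internal coord 6 + (3)·β' = +4.145898; +4.145898 ∉ [-1.5, -0.1) → out
#4 (-2,-2): internal coord -2 + (-2)·β' = -0.763932; -0.763932 ∈ [-1.5, -0.1) → IN Λ
#5 (3,8): internal coord 3 + (8)·β' = -1.944272; -1.944272 ∉ [-1.5, -0.1) → out
#6 (-2,-3): internal coord -2 + (-3)·β' = -0.145898; -0.145898 ∈ [-1.5, -0.1) → IN Λ
#7 (3,0): internal coord 3 + (0)·β' = +3.000000; +3.000000 ∉ [-1.5, -0.1) → out

1, 2, 4, 6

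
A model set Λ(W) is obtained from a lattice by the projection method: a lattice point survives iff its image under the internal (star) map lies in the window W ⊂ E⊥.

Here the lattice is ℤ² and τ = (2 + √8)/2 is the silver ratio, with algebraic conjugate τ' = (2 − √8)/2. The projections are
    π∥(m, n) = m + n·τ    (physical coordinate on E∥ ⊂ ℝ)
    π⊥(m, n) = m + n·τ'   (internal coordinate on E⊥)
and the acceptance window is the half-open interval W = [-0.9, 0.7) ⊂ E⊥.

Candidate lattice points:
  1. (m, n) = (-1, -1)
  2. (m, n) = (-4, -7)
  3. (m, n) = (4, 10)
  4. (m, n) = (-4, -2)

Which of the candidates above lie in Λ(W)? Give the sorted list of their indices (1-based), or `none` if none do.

1, 3

Numerically τ ≈ 2.414214 and τ' = −1/τ ≈ -0.414214.
[1] lift (-1,-1): star map gives -0.585786; window check -0.9 ≤ -0.585786 < 0.7 is true → IN Λ
[2] lift (-4,-7): star map gives -1.100505; window check -0.9 ≤ -1.100505 < 0.7 is false → out
[3] lift (4,10): star map gives -0.142136; window check -0.9 ≤ -0.142136 < 0.7 is true → IN Λ
[4] lift (-4,-2): star map gives -3.171573; window check -0.9 ≤ -3.171573 < 0.7 is false → out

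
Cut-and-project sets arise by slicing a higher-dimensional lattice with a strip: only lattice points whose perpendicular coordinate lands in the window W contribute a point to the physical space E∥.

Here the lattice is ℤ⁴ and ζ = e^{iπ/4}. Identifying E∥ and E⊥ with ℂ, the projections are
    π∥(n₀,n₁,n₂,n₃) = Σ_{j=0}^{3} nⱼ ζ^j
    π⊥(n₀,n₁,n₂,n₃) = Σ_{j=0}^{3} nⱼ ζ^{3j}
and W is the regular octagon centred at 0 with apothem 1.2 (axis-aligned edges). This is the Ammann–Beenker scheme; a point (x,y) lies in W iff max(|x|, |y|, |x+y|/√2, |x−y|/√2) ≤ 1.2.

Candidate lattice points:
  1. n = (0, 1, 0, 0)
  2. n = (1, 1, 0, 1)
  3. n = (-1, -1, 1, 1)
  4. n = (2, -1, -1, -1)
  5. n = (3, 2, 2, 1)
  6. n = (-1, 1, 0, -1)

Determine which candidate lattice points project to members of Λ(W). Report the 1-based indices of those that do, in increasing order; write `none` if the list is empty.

1, 3

Internal map: ζ^{3j} for j=0..3 gives (1,0), (−√2/2,√2/2), (0,−1), (√2/2,√2/2).
candidate 1: n = (0, 1, 0, 0) → π⊥ ≈ (-0.7071, +0.7071); max(|x|,|y|,|x±y|/√2) = 1.0000 ≤ 1.2 ⇒ ∈ W
candidate 2: n = (1, 1, 0, 1) → π⊥ ≈ (+1.0000, +1.4142); max(|x|,|y|,|x±y|/√2) = 1.7071 > 1.2 ⇒ ∉ W
candidate 3: n = (-1, -1, 1, 1) → π⊥ ≈ (+0.4142, -1.0000); max(|x|,|y|,|x±y|/√2) = 1.0000 ≤ 1.2 ⇒ ∈ W
candidate 4: n = (2, -1, -1, -1) → π⊥ ≈ (+2.0000, -0.4142); max(|x|,|y|,|x±y|/√2) = 2.0000 > 1.2 ⇒ ∉ W
candidate 5: n = (3, 2, 2, 1) → π⊥ ≈ (+2.2929, +0.1213); max(|x|,|y|,|x±y|/√2) = 2.2929 > 1.2 ⇒ ∉ W
candidate 6: n = (-1, 1, 0, -1) → π⊥ ≈ (-2.4142, +0.0000); max(|x|,|y|,|x±y|/√2) = 2.4142 > 1.2 ⇒ ∉ W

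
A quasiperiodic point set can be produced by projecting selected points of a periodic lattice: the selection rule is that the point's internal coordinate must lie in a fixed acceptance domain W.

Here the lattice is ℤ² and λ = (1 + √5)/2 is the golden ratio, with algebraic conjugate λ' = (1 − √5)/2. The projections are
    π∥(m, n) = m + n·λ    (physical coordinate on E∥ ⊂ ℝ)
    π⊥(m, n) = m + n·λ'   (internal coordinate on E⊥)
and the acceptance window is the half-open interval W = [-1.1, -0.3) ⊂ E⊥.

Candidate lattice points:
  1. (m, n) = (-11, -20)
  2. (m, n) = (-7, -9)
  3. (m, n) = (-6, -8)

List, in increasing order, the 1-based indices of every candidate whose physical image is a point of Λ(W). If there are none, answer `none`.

λ' = (1−√5)/2 ≈ -0.618034.
[1] lift (-11,-20): star map gives 1.360680; window check -1.1 ≤ 1.360680 < -0.3 is false → out
[2] lift (-7,-9): star map gives -1.437694; window check -1.1 ≤ -1.437694 < -0.3 is false → out
[3] lift (-6,-8): star map gives -1.055728; window check -1.1 ≤ -1.055728 < -0.3 is true → IN Λ

3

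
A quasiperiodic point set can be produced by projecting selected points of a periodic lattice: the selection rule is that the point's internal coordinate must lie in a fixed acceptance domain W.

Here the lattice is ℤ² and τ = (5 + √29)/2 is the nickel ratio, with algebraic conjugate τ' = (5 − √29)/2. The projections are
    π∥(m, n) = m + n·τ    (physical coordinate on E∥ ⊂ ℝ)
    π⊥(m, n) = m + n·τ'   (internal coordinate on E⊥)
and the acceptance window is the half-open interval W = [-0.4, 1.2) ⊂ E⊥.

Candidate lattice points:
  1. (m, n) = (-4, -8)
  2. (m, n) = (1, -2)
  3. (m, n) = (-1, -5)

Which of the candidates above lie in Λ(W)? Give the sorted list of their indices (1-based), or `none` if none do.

τ' = (5−√29)/2 ≈ -0.192582.
#1 (-4,-8): internal coord -4 + (-8)·τ' = -2.459341; -2.459341 ∉ [-0.4, 1.2) → out
#2 (1,-2): internal coord 1 + (-2)·τ' = +1.385165; +1.385165 ∉ [-0.4, 1.2) → out
#3 (-1,-5): internal coord -1 + (-5)·τ' = -0.037088; -0.037088 ∈ [-0.4, 1.2) → IN Λ

3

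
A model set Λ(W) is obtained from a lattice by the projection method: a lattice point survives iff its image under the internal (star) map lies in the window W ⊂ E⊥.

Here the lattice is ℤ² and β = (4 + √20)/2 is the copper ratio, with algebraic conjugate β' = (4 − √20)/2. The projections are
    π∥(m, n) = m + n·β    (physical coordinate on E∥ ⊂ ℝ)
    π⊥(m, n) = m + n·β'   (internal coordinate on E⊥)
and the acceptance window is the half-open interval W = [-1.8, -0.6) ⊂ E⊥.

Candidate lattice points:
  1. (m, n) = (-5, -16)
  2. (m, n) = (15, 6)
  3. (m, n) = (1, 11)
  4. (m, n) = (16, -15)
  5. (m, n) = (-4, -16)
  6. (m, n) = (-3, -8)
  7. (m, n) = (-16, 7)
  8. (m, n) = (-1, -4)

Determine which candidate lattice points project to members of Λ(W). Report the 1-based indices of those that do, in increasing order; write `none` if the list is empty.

β' = (4−√20)/2 ≈ -0.23607.
#1 (-5,-16): internal coord -5 + (-16)·β' = -1.22291; -1.22291 ∈ [-1.8, -0.6) → IN Λ
#2 (15,6): internal coord 15 + (6)·β' = +13.58359; +13.58359 ∉ [-1.8, -0.6) → out
#3 (1,11): internal coord 1 + (11)·β' = -1.59675; -1.59675 ∈ [-1.8, -0.6) → IN Λ
#4 (16,-15): internal coord 16 + (-15)·β' = +19.54102; +19.54102 ∉ [-1.8, -0.6) → out
#5 (-4,-16): internal coord -4 + (-16)·β' = -0.22291; -0.22291 ∉ [-1.8, -0.6) → out
#6 (-3,-8): internal coord -3 + (-8)·β' = -1.11146; -1.11146 ∈ [-1.8, -0.6) → IN Λ
#7 (-16,7): internal coord -16 + (7)·β' = -17.65248; -17.65248 ∉ [-1.8, -0.6) → out
#8 (-1,-4): internal coord -1 + (-4)·β' = -0.05573; -0.05573 ∉ [-1.8, -0.6) → out

1, 3, 6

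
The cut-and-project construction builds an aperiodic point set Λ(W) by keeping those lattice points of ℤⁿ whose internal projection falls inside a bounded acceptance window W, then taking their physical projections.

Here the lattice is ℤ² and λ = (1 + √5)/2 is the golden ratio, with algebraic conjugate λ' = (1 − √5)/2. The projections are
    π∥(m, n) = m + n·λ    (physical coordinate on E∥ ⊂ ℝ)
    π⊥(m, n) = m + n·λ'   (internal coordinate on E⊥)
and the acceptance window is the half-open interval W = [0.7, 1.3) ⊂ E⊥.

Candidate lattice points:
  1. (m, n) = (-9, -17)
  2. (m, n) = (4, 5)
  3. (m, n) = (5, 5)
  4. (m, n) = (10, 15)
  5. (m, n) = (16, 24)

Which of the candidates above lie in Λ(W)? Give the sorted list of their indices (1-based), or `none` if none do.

2, 4, 5

Numerically λ ≈ 1.61803 and λ' = −1/λ ≈ -0.61803.
candidate 1: (m,n)=(-9,-17) → π∥ = -9-17·λ ≈ -36.50658, π⊥ = -9-17·λ' ≈ 1.50658 ∉ [0.7, 1.3) ⇒ out
candidate 2: (m,n)=(4,5) → π∥ = 4+5·λ ≈ 12.09017, π⊥ = 4+5·λ' ≈ 0.90983 ∈ [0.7, 1.3) ⇒ IN Λ
candidate 3: (m,n)=(5,5) → π∥ = 5+5·λ ≈ 13.09017, π⊥ = 5+5·λ' ≈ 1.90983 ∉ [0.7, 1.3) ⇒ out
candidate 4: (m,n)=(10,15) → π∥ = 10+15·λ ≈ 34.27051, π⊥ = 10+15·λ' ≈ 0.72949 ∈ [0.7, 1.3) ⇒ IN Λ
candidate 5: (m,n)=(16,24) → π∥ = 16+24·λ ≈ 54.83282, π⊥ = 16+24·λ' ≈ 1.16718 ∈ [0.7, 1.3) ⇒ IN Λ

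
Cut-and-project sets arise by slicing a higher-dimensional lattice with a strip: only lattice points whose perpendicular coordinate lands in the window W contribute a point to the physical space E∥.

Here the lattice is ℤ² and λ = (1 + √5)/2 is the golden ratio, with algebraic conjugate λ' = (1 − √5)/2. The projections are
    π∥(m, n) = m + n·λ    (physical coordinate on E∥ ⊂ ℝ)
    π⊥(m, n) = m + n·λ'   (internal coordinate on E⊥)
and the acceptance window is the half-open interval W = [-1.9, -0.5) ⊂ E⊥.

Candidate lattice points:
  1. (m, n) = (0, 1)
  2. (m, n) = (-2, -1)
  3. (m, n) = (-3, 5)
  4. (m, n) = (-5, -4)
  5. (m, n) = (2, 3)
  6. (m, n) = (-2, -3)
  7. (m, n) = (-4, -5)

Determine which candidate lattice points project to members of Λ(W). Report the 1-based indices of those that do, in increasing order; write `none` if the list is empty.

1, 2, 7

Numerically λ ≈ 1.618034 and λ' = −1/λ ≈ -0.618034.
#1 (0,1): internal coord 0 + (1)·λ' = -0.618034; -0.618034 ∈ [-1.9, -0.5) → IN Λ
#2 (-2,-1): internal coord -2 + (-1)·λ' = -1.381966; -1.381966 ∈ [-1.9, -0.5) → IN Λ
#3 (-3,5): internal coord -3 + (5)·λ' = -6.090170; -6.090170 ∉ [-1.9, -0.5) → out
#4 (-5,-4): internal coord -5 + (-4)·λ' = -2.527864; -2.527864 ∉ [-1.9, -0.5) → out
#5 (2,3): internal coord 2 + (3)·λ' = +0.145898; +0.145898 ∉ [-1.9, -0.5) → out
#6 (-2,-3): internal coord -2 + (-3)·λ' = -0.145898; -0.145898 ∉ [-1.9, -0.5) → out
#7 (-4,-5): internal coord -4 + (-5)·λ' = -0.909830; -0.909830 ∈ [-1.9, -0.5) → IN Λ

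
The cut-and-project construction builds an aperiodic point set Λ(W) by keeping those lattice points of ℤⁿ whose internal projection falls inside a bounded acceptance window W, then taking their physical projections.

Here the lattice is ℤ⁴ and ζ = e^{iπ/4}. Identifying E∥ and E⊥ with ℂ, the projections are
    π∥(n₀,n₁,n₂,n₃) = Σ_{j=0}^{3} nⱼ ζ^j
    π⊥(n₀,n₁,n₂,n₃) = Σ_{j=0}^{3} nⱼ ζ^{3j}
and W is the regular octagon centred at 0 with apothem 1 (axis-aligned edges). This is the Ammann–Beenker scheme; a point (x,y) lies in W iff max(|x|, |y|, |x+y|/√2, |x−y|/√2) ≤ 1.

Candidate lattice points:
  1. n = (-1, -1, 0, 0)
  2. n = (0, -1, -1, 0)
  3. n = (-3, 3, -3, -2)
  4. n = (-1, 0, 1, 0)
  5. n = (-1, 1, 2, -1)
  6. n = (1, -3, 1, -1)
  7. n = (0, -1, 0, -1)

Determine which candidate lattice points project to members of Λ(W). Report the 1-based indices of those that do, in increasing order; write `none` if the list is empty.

1, 2

Internal map: ζ^{3j} for j=0..3 gives (1,0), (−√2/2,√2/2), (0,−1), (√2/2,√2/2).
#1 (-1, -1, 0, 0): internal (-0.292893, -0.707107); octagon support 0.707107 vs apothem 1 → ∈ W
#2 (0, -1, -1, 0): internal (0.707107, 0.292893); octagon support 0.707107 vs apothem 1 → ∈ W
#3 (-3, 3, -3, -2): internal (-6.535534, 3.707107); octagon support 7.242641 vs apothem 1 → ∉ W
#4 (-1, 0, 1, 0): internal (-1.000000, -1.000000); octagon support 1.414214 vs apothem 1 → ∉ W
#5 (-1, 1, 2, -1): internal (-2.414214, -2.000000); octagon support 3.121320 vs apothem 1 → ∉ W
#6 (1, -3, 1, -1): internal (2.414214, -3.828427); octagon support 4.414214 vs apothem 1 → ∉ W
#7 (0, -1, 0, -1): internal (0.000000, -1.414214); octagon support 1.414214 vs apothem 1 → ∉ W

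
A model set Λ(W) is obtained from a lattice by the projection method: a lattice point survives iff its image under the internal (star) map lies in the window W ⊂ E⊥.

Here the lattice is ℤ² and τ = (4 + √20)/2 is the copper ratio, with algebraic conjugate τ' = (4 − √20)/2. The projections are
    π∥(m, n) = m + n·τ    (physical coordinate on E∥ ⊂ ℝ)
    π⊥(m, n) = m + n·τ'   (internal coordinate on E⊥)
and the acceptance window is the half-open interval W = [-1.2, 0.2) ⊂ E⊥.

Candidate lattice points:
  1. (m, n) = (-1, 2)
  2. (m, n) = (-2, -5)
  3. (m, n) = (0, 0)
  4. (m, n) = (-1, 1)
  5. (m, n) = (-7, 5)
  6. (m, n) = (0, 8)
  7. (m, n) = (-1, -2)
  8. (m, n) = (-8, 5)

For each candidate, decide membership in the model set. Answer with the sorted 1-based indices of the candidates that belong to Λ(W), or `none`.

τ' = (4−√20)/2 ≈ -0.23607.
candidate 1: (m,n)=(-1,2) → π∥ = -1+2·τ ≈ 7.47214, π⊥ = -1+2·τ' ≈ -1.47214 ∉ [-1.2, 0.2) ⇒ out
candidate 2: (m,n)=(-2,-5) → π∥ = -2-5·τ ≈ -23.18034, π⊥ = -2-5·τ' ≈ -0.81966 ∈ [-1.2, 0.2) ⇒ IN Λ
candidate 3: (m,n)=(0,0) → π∥ = 0+0·τ ≈ 0.00000, π⊥ = 0+0·τ' ≈ 0.00000 ∈ [-1.2, 0.2) ⇒ IN Λ
candidate 4: (m,n)=(-1,1) → π∥ = -1+1·τ ≈ 3.23607, π⊥ = -1+1·τ' ≈ -1.23607 ∉ [-1.2, 0.2) ⇒ out
candidate 5: (m,n)=(-7,5) → π∥ = -7+5·τ ≈ 14.18034, π⊥ = -7+5·τ' ≈ -8.18034 ∉ [-1.2, 0.2) ⇒ out
candidate 6: (m,n)=(0,8) → π∥ = 0+8·τ ≈ 33.88854, π⊥ = 0+8·τ' ≈ -1.88854 ∉ [-1.2, 0.2) ⇒ out
candidate 7: (m,n)=(-1,-2) → π∥ = -1-2·τ ≈ -9.47214, π⊥ = -1-2·τ' ≈ -0.52786 ∈ [-1.2, 0.2) ⇒ IN Λ
candidate 8: (m,n)=(-8,5) → π∥ = -8+5·τ ≈ 13.18034, π⊥ = -8+5·τ' ≈ -9.18034 ∉ [-1.2, 0.2) ⇒ out

2, 3, 7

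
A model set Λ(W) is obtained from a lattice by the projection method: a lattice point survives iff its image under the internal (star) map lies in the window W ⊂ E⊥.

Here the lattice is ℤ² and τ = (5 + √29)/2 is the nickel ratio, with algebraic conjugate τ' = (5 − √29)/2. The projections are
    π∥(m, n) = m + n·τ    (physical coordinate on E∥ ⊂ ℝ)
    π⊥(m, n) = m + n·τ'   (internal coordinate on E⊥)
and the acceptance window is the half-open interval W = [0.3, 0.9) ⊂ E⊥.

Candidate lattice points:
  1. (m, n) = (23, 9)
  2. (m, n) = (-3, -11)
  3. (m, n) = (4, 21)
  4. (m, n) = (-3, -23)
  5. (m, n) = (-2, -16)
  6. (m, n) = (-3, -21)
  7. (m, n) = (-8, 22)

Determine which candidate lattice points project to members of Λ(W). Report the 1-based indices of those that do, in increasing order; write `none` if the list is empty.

none

Numerically τ ≈ 5.1926 and τ' = −1/τ ≈ -0.1926.
#1 (23,9): internal coord 23 + (9)·τ' = +21.2668; +21.2668 ∉ [0.3, 0.9) → out
#2 (-3,-11): internal coord -3 + (-11)·τ' = -0.8816; -0.8816 ∉ [0.3, 0.9) → out
#3 (4,21): internal coord 4 + (21)·τ' = -0.0442; -0.0442 ∉ [0.3, 0.9) → out
#4 (-3,-23): internal coord -3 + (-23)·τ' = +1.4294; +1.4294 ∉ [0.3, 0.9) → out
#5 (-2,-16): internal coord -2 + (-16)·τ' = +1.0813; +1.0813 ∉ [0.3, 0.9) → out
#6 (-3,-21): internal coord -3 + (-21)·τ' = +1.0442; +1.0442 ∉ [0.3, 0.9) → out
#7 (-8,22): internal coord -8 + (22)·τ' = -12.2368; -12.2368 ∉ [0.3, 0.9) → out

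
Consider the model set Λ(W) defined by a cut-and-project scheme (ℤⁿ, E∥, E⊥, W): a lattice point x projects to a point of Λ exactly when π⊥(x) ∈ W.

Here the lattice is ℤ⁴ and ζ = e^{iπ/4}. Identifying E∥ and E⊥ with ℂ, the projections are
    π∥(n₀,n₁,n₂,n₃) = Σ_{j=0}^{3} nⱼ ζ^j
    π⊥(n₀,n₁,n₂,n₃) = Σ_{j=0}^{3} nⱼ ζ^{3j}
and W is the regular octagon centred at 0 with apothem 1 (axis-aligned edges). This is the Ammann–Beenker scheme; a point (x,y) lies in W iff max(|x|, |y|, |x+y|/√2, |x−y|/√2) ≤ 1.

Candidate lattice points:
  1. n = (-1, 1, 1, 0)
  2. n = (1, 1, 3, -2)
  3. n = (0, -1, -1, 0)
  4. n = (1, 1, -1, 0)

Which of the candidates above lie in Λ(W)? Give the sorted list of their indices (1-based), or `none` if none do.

3

Internal map: ζ^{3j} for j=0..3 gives (1,0), (−√2/2,√2/2), (0,−1), (√2/2,√2/2).
candidate 1: n = (-1, 1, 1, 0) → π⊥ ≈ (-1.7071, -0.2929); max(|x|,|y|,|x±y|/√2) = 1.7071 > 1 ⇒ ∉ W
candidate 2: n = (1, 1, 3, -2) → π⊥ ≈ (-1.1213, -3.7071); max(|x|,|y|,|x±y|/√2) = 3.7071 > 1 ⇒ ∉ W
candidate 3: n = (0, -1, -1, 0) → π⊥ ≈ (+0.7071, +0.2929); max(|x|,|y|,|x±y|/√2) = 0.7071 ≤ 1 ⇒ ∈ W
candidate 4: n = (1, 1, -1, 0) → π⊥ ≈ (+0.2929, +1.7071); max(|x|,|y|,|x±y|/√2) = 1.7071 > 1 ⇒ ∉ W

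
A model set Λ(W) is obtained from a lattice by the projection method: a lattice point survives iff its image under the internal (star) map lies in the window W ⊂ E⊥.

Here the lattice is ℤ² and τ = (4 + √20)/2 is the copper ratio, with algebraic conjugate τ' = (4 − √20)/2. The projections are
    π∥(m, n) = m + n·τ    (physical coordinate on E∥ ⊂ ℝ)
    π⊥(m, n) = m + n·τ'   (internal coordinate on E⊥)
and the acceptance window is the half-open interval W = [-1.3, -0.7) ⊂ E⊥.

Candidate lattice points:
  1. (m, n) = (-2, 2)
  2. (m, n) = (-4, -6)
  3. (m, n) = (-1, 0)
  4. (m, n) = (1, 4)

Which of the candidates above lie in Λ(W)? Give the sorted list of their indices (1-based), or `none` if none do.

3

Compute τ' = (4−√20)/2 = -0.2361, so π⊥(m,n) = m -0.2361·n.
[1] lift (-2,2): star map gives -2.4721; window check -1.3 ≤ -2.4721 < -0.7 is false → out
[2] lift (-4,-6): star map gives -2.5836; window check -1.3 ≤ -2.5836 < -0.7 is false → out
[3] lift (-1,0): star map gives -1.0000; window check -1.3 ≤ -1.0000 < -0.7 is true → IN Λ
[4] lift (1,4): star map gives 0.0557; window check -1.3 ≤ 0.0557 < -0.7 is false → out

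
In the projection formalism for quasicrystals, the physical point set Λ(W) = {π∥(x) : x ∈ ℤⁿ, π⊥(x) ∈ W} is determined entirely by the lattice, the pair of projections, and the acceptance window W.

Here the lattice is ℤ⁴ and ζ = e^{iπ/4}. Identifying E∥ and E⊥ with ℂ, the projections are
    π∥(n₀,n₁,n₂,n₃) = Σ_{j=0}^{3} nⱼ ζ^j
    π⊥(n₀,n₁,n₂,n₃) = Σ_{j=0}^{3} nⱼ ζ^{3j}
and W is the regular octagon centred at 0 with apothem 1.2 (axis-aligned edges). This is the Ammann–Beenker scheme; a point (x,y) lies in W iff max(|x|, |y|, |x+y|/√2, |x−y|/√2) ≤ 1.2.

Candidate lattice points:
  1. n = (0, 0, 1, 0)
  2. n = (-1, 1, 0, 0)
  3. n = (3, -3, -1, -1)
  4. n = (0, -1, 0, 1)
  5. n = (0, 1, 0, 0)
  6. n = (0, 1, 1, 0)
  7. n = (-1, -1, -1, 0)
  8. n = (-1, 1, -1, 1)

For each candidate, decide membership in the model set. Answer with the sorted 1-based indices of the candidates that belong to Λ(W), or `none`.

With ζ = e^{iπ/4} the internal vectors are ζ^0,ζ^3,ζ^6,ζ^9.
candidate 1: n = (0, 0, 1, 0) → π⊥ ≈ (+0.0000, -1.0000); max(|x|,|y|,|x±y|/√2) = 1.0000 ≤ 1.2 ⇒ ∈ W
candidate 2: n = (-1, 1, 0, 0) → π⊥ ≈ (-1.7071, +0.7071); max(|x|,|y|,|x±y|/√2) = 1.7071 > 1.2 ⇒ ∉ W
candidate 3: n = (3, -3, -1, -1) → π⊥ ≈ (+4.4142, -1.8284); max(|x|,|y|,|x±y|/√2) = 4.4142 > 1.2 ⇒ ∉ W
candidate 4: n = (0, -1, 0, 1) → π⊥ ≈ (+1.4142, +0.0000); max(|x|,|y|,|x±y|/√2) = 1.4142 > 1.2 ⇒ ∉ W
candidate 5: n = (0, 1, 0, 0) → π⊥ ≈ (-0.7071, +0.7071); max(|x|,|y|,|x±y|/√2) = 1.0000 ≤ 1.2 ⇒ ∈ W
candidate 6: n = (0, 1, 1, 0) → π⊥ ≈ (-0.7071, -0.2929); max(|x|,|y|,|x±y|/√2) = 0.7071 ≤ 1.2 ⇒ ∈ W
candidate 7: n = (-1, -1, -1, 0) → π⊥ ≈ (-0.2929, +0.2929); max(|x|,|y|,|x±y|/√2) = 0.4142 ≤ 1.2 ⇒ ∈ W
candidate 8: n = (-1, 1, -1, 1) → π⊥ ≈ (-1.0000, +2.4142); max(|x|,|y|,|x±y|/√2) = 2.4142 > 1.2 ⇒ ∉ W

1, 5, 6, 7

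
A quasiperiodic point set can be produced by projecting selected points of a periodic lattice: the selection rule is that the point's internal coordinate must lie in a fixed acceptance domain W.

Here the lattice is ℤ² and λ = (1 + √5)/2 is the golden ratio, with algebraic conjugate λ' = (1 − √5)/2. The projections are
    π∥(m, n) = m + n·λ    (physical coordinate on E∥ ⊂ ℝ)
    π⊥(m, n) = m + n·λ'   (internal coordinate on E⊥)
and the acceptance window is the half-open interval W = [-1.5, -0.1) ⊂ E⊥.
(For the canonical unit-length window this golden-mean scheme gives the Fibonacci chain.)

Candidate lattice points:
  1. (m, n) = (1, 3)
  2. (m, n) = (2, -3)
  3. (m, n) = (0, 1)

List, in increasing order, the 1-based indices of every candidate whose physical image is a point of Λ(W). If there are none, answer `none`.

Numerically λ ≈ 1.61803 and λ' = −1/λ ≈ -0.61803.
#1 (1,3): internal coord 1 + (3)·λ' = -0.85410; -0.85410 ∈ [-1.5, -0.1) → IN Λ
#2 (2,-3): internal coord 2 + (-3)·λ' = +3.85410; +3.85410 ∉ [-1.5, -0.1) → out
#3 (0,1): internal coord 0 + (1)·λ' = -0.61803; -0.61803 ∈ [-1.5, -0.1) → IN Λ

1, 3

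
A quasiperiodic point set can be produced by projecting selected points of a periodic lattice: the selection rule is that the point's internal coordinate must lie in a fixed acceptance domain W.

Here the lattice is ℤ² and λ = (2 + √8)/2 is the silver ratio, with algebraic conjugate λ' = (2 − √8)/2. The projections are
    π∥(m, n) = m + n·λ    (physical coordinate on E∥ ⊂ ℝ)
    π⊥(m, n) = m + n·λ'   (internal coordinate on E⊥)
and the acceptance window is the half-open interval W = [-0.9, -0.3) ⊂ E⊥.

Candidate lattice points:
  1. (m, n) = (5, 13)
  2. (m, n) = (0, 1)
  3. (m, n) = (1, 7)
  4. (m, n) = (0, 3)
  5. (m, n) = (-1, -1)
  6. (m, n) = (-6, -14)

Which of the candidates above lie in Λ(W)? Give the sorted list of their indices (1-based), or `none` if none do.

Numerically λ ≈ 2.414214 and λ' = −1/λ ≈ -0.414214.
#1 (5,13): internal coord 5 + (13)·λ' = -0.384776; -0.384776 ∈ [-0.9, -0.3) → IN Λ
#2 (0,1): internal coord 0 + (1)·λ' = -0.414214; -0.414214 ∈ [-0.9, -0.3) → IN Λ
#3 (1,7): internal coord 1 + (7)·λ' = -1.899495; -1.899495 ∉ [-0.9, -0.3) → out
#4 (0,3): internal coord 0 + (3)·λ' = -1.242641; -1.242641 ∉ [-0.9, -0.3) → out
#5 (-1,-1): internal coord -1 + (-1)·λ' = -0.585786; -0.585786 ∈ [-0.9, -0.3) → IN Λ
#6 (-6,-14): internal coord -6 + (-14)·λ' = -0.201010; -0.201010 ∉ [-0.9, -0.3) → out

1, 2, 5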